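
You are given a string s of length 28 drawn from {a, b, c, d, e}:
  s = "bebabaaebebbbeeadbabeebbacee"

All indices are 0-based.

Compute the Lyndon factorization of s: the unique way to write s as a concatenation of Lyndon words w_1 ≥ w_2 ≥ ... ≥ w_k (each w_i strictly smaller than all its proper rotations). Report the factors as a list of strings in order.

emit factor 1: 'be' (i=0, period=2)
emit factor 2: 'b' (i=2, period=1)
emit factor 3: 'ab' (i=3, period=2)
emit factor 4: 'aaebebbbeeadbabeebbacee' (i=5, period=23)

["be", "b", "ab", "aaebebbbeeadbabeebbacee"]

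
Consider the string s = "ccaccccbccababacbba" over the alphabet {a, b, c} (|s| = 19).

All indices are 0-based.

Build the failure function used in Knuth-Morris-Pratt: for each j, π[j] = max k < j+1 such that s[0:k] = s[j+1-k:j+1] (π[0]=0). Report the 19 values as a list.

π[0] = 0
j=1 s[j]='c': π[1]=1 (border 'c')
j=2 s[j]='a': k: 1→0; π[2]=0 (border '')
j=3 s[j]='c': π[3]=1 (border 'c')
j=4 s[j]='c': π[4]=2 (border 'cc')
j=5 s[j]='c': k: 2→1; π[5]=2 (border 'cc')
j=6 s[j]='c': k: 2→1; π[6]=2 (border 'cc')
j=7 s[j]='b': k: 2→1→0; π[7]=0 (border '')
j=8 s[j]='c': π[8]=1 (border 'c')
j=9 s[j]='c': π[9]=2 (border 'cc')
j=10 s[j]='a': π[10]=3 (border 'cca')
j=11 s[j]='b': k: 3→0; π[11]=0 (border '')
j=12 s[j]='a': π[12]=0 (border '')
j=13 s[j]='b': π[13]=0 (border '')
j=14 s[j]='a': π[14]=0 (border '')
j=15 s[j]='c': π[15]=1 (border 'c')
j=16 s[j]='b': k: 1→0; π[16]=0 (border '')
j=17 s[j]='b': π[17]=0 (border '')
j=18 s[j]='a': π[18]=0 (border '')

[0, 1, 0, 1, 2, 2, 2, 0, 1, 2, 3, 0, 0, 0, 0, 1, 0, 0, 0]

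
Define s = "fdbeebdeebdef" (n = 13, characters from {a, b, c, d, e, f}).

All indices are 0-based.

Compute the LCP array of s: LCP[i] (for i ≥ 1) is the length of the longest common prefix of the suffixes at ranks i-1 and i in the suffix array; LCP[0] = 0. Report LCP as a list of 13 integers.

[0, 3, 1, 0, 1, 2, 0, 4, 1, 5, 1, 0, 1]

sorted suffixes:
  #0 SA[0]=5  'bdeebdef'
  #1 SA[1]=9  'bdef'
  #2 SA[2]=2  'beebdeebdef'
  #3 SA[3]=1  'dbeebdeebdef'
  #4 SA[4]=6  'deebdef'
  #5 SA[5]=10  'def'
  #6 SA[6]=4  'ebdeebdef'
  #7 SA[7]=8  'ebdef'
  #8 SA[8]=3  'eebdeebdef'
  #9 SA[9]=7  'eebdef'
  #10 SA[10]=11  'ef'
  #11 SA[11]=12  'f'
  #12 SA[12]=0  'fdbeebdeebdef'

SA = [5, 9, 2, 1, 6, 10, 4, 8, 3, 7, 11, 12, 0]
[i] adj suffixes → lcp
  [1] 5/9 → 3 ('bde')
  [2] 9/2 → 1 ('b')
  [3] 2/1 → 0 ('')
  [4] 1/6 → 1 ('d')
  [5] 6/10 → 2 ('de')
  [6] 10/4 → 0 ('')
  [7] 4/8 → 4 ('ebde')
  [8] 8/3 → 1 ('e')
  [9] 3/7 → 5 ('eebde')
  [10] 7/11 → 1 ('e')
  [11] 11/12 → 0 ('')
  [12] 12/0 → 1 ('f')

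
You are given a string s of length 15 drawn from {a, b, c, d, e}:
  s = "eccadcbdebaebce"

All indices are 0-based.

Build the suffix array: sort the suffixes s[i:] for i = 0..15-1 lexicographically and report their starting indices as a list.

rank→(start, suffix):
  0 → (3, 'adcbdebaebce')
  1 → (10, 'aebce')
  2 → (9, 'baebce')
  3 → (12, 'bce')
  4 → (6, 'bdebaebce')
  5 → (2, 'cadcbdebaebce')
  6 → (5, 'cbdebaebce')
  7 → (1, 'ccadcbdebaebce')
  8 → (13, 'ce')
  9 → (4, 'dcbdebaebce')
  10 → (7, 'debaebce')
  11 → (14, 'e')
  12 → (8, 'ebaebce')
  13 → (11, 'ebce')
  14 → (0, 'eccadcbdebaebce')

[3, 10, 9, 12, 6, 2, 5, 1, 13, 4, 7, 14, 8, 11, 0]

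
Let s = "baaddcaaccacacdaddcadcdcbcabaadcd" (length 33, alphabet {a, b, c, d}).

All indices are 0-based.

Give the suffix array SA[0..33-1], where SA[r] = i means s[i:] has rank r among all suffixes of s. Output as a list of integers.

[6, 28, 1, 26, 10, 7, 12, 29, 19, 2, 15, 27, 0, 24, 5, 25, 9, 11, 18, 23, 8, 31, 13, 21, 32, 14, 4, 17, 22, 30, 20, 3, 16]

rank→(start, suffix):
  0 → (6, 'aaccacacdaddcadcdcbcabaadcd')
  1 → (28, 'aadcd')
  2 → (1, 'aaddcaaccacacdaddcadcdcbcabaadcd')
  3 → (26, 'abaadcd')
  4 → (10, 'acacdaddcadcdcbcabaadcd')
  5 → (7, 'accacacdaddcadcdcbcabaadcd')
  6 → (12, 'acdaddcadcdcbcabaadcd')
  7 → (29, 'adcd')
  8 → (19, 'adcdcbcabaadcd')
  9 → (2, 'addcaaccacacdaddcadcdcbcabaadcd')
  10 → (15, 'addcadcdcbcabaadcd')
  11 → (27, 'baadcd')
  12 → (0, 'baaddcaaccacacdaddcadcdcbcabaadcd')
  13 → (24, 'bcabaadcd')
  14 → (5, 'caaccacacdaddcadcdcbcabaadcd')
  15 → (25, 'cabaadcd')
  16 → (9, 'cacacdaddcadcdcbcabaadcd')
  17 → (11, 'cacdaddcadcdcbcabaadcd')
  18 → (18, 'cadcdcbcabaadcd')
  19 → (23, 'cbcabaadcd')
  20 → (8, 'ccacacdaddcadcdcbcabaadcd')
  21 → (31, 'cd')
  22 → (13, 'cdaddcadcdcbcabaadcd')
  23 → (21, 'cdcbcabaadcd')
  24 → (32, 'd')
  25 → (14, 'daddcadcdcbcabaadcd')
  26 → (4, 'dcaaccacacdaddcadcdcbcabaadcd')
  27 → (17, 'dcadcdcbcabaadcd')
  28 → (22, 'dcbcabaadcd')
  29 → (30, 'dcd')
  30 → (20, 'dcdcbcabaadcd')
  31 → (3, 'ddcaaccacacdaddcadcdcbcabaadcd')
  32 → (16, 'ddcadcdcbcabaadcd')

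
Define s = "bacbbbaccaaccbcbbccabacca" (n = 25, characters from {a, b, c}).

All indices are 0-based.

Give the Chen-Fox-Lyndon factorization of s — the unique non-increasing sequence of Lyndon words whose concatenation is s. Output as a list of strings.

["b", "acbbbacc", "aaccbcbbccabacc", "a"]

emit factor 1: 'b' (i=0, period=1)
emit factor 2: 'acbbbacc' (i=1, period=8)
emit factor 3: 'aaccbcbbccabacc' (i=9, period=15)
emit factor 4: 'a' (i=24, period=1)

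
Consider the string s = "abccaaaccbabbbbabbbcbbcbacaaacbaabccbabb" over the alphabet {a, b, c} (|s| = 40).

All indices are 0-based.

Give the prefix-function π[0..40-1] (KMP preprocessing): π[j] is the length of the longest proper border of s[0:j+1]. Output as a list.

π[0] = 0
j=1 s[j]='b': π[1]=0 (border '')
j=2 s[j]='c': π[2]=0 (border '')
j=3 s[j]='c': π[3]=0 (border '')
j=4 s[j]='a': π[4]=1 (border 'a')
j=5 s[j]='a': k: 1→0; π[5]=1 (border 'a')
j=6 s[j]='a': k: 1→0; π[6]=1 (border 'a')
j=7 s[j]='c': k: 1→0; π[7]=0 (border '')
j=8 s[j]='c': π[8]=0 (border '')
j=9 s[j]='b': π[9]=0 (border '')
j=10 s[j]='a': π[10]=1 (border 'a')
j=11 s[j]='b': π[11]=2 (border 'ab')
j=12 s[j]='b': k: 2→0; π[12]=0 (border '')
j=13 s[j]='b': π[13]=0 (border '')
j=14 s[j]='b': π[14]=0 (border '')
j=15 s[j]='a': π[15]=1 (border 'a')
j=16 s[j]='b': π[16]=2 (border 'ab')
j=17 s[j]='b': k: 2→0; π[17]=0 (border '')
j=18 s[j]='b': π[18]=0 (border '')
j=19 s[j]='c': π[19]=0 (border '')
j=20 s[j]='b': π[20]=0 (border '')
j=21 s[j]='b': π[21]=0 (border '')
j=22 s[j]='c': π[22]=0 (border '')
j=23 s[j]='b': π[23]=0 (border '')
j=24 s[j]='a': π[24]=1 (border 'a')
j=25 s[j]='c': k: 1→0; π[25]=0 (border '')
j=26 s[j]='a': π[26]=1 (border 'a')
j=27 s[j]='a': k: 1→0; π[27]=1 (border 'a')
j=28 s[j]='a': k: 1→0; π[28]=1 (border 'a')
j=29 s[j]='c': k: 1→0; π[29]=0 (border '')
j=30 s[j]='b': π[30]=0 (border '')
j=31 s[j]='a': π[31]=1 (border 'a')
j=32 s[j]='a': k: 1→0; π[32]=1 (border 'a')
j=33 s[j]='b': π[33]=2 (border 'ab')
j=34 s[j]='c': π[34]=3 (border 'abc')
j=35 s[j]='c': π[35]=4 (border 'abcc')
j=36 s[j]='b': k: 4→0; π[36]=0 (border '')
j=37 s[j]='a': π[37]=1 (border 'a')
j=38 s[j]='b': π[38]=2 (border 'ab')
j=39 s[j]='b': k: 2→0; π[39]=0 (border '')

[0, 0, 0, 0, 1, 1, 1, 0, 0, 0, 1, 2, 0, 0, 0, 1, 2, 0, 0, 0, 0, 0, 0, 0, 1, 0, 1, 1, 1, 0, 0, 1, 1, 2, 3, 4, 0, 1, 2, 0]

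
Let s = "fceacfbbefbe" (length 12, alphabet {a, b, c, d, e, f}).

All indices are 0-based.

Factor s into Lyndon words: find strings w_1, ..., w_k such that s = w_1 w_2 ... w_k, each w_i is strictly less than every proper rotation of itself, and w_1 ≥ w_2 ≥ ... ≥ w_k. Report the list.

["f", "ce", "acfbbefbe"]

emit factor 1: 'f' (i=0, period=1)
emit factor 2: 'ce' (i=1, period=2)
emit factor 3: 'acfbbefbe' (i=3, period=9)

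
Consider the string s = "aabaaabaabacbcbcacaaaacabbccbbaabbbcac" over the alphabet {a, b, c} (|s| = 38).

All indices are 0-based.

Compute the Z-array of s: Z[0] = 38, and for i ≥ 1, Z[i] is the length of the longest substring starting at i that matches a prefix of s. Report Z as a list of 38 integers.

[38, 1, 0, 2, 5, 1, 0, 4, 1, 0, 1, 0, 0, 0, 0, 0, 1, 0, 2, 2, 2, 1, 0, 1, 0, 0, 0, 0, 0, 0, 3, 1, 0, 0, 0, 0, 1, 0]

Z[0]=38
i=1: i≥r, start 0; Z[1]=1 grow→box=[1,2)
i=2: i≥r, start 0; Z[2]=0
i=3: i≥r, start 0; Z[3]=2 grow→box=[3,5)
i=4: min(r-i=1, Z[1]=1)=1; Z[4]=5 grow→box=[4,9)
i=5: min(r-i=4, Z[1]=1)=1; Z[5]=1
i=6: min(r-i=3, Z[2]=0)=0; Z[6]=0
i=7: min(r-i=2, Z[3]=2)=2; Z[7]=4 grow→box=[7,11)
i=8: min(r-i=3, Z[1]=1)=1; Z[8]=1
i=9: min(r-i=2, Z[2]=0)=0; Z[9]=0
i=10: min(r-i=1, Z[3]=2)=1; Z[10]=1
i=11: i≥r, start 0; Z[11]=0
i=12: i≥r, start 0; Z[12]=0
i=13: i≥r, start 0; Z[13]=0
i=14: i≥r, start 0; Z[14]=0
i=15: i≥r, start 0; Z[15]=0
i=16: i≥r, start 0; Z[16]=1 grow→box=[16,17)
i=17: i≥r, start 0; Z[17]=0
i=18: i≥r, start 0; Z[18]=2 grow→box=[18,20)
i=19: min(r-i=1, Z[1]=1)=1; Z[19]=2 grow→box=[19,21)
i=20: min(r-i=1, Z[1]=1)=1; Z[20]=2 grow→box=[20,22)
i=21: min(r-i=1, Z[1]=1)=1; Z[21]=1
i=22: i≥r, start 0; Z[22]=0
i=23: i≥r, start 0; Z[23]=1 grow→box=[23,24)
i=24: i≥r, start 0; Z[24]=0
i=25: i≥r, start 0; Z[25]=0
i=26: i≥r, start 0; Z[26]=0
i=27: i≥r, start 0; Z[27]=0
i=28: i≥r, start 0; Z[28]=0
i=29: i≥r, start 0; Z[29]=0
i=30: i≥r, start 0; Z[30]=3 grow→box=[30,33)
i=31: min(r-i=2, Z[1]=1)=1; Z[31]=1
i=32: min(r-i=1, Z[2]=0)=0; Z[32]=0
i=33: i≥r, start 0; Z[33]=0
i=34: i≥r, start 0; Z[34]=0
i=35: i≥r, start 0; Z[35]=0
i=36: i≥r, start 0; Z[36]=1 grow→box=[36,37)
i=37: i≥r, start 0; Z[37]=0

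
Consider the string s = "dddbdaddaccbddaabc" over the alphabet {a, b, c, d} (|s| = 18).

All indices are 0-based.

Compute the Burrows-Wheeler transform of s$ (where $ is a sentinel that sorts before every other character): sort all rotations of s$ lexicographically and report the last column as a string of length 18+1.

cdaddadcbcaddbdbad$

rank  rotation             last
    0  $dddbdaddaccbddaabc  c
    1  aabc$dddbdaddaccbdd  d
    2  abc$dddbdaddaccbdda  a
    3  accbddaabc$dddbdadd  d
    4  addaccbddaabc$dddbd  d
    5  bc$dddbdaddaccbddaa  a
    6  bdaddaccbddaabc$ddd  d
    7  bddaabc$dddbdaddacc  c
    8  c$dddbdaddaccbddaab  b
    9  cbddaabc$dddbdaddac  c
   10  ccbddaabc$dddbdadda  a
   11  daabc$dddbdaddaccbd  d
   12  daccbddaabc$dddbdad  d
   13  daddaccbddaabc$dddb  b
   14  dbdaddaccbddaabc$dd  d
   15  ddaabc$dddbdaddaccb  b
   16  ddaccbddaabc$dddbda  a
   17  ddbdaddaccbddaabc$d  d
   18  dddbdaddaccbddaabc$  $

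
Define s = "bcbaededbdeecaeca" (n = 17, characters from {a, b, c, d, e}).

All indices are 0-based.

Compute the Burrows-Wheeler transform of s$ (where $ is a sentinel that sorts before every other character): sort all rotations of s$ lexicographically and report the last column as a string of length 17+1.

accbc$deebeebaedad

rank  rotation            last
    0  $bcbaededbdeecaeca  a
    1  a$bcbaededbdeecaec  c
    2  aeca$bcbaededbdeec  c
    3  aededbdeecaeca$bcb  b
    4  baededbdeecaeca$bc  c
    5  bcbaededbdeecaeca$  $
    6  bdeecaeca$bcbaeded  d
    7  ca$bcbaededbdeecae  e
    8  caeca$bcbaededbdee  e
    9  cbaededbdeecaeca$b  b
   10  dbdeecaeca$bcbaede  e
   11  dedbdeecaeca$bcbae  e
   12  deecaeca$bcbaededb  b
   13  eca$bcbaededbdeeca  a
   14  ecaeca$bcbaededbde  e
   15  edbdeecaeca$bcbaed  d
   16  ededbdeecaeca$bcba  a
   17  eecaeca$bcbaededbd  d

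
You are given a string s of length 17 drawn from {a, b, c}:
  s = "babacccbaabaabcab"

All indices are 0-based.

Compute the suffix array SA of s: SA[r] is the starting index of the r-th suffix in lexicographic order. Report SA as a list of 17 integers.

sorted suffixes:
  #0 SA[0]=8  'aabaabcab'
  #1 SA[1]=11  'aabcab'
  #2 SA[2]=15  'ab'
  #3 SA[3]=9  'abaabcab'
  #4 SA[4]=1  'abacccbaabaabcab'
  #5 SA[5]=12  'abcab'
  #6 SA[6]=3  'acccbaabaabcab'
  #7 SA[7]=16  'b'
  #8 SA[8]=7  'baabaabcab'
  #9 SA[9]=10  'baabcab'
  #10 SA[10]=0  'babacccbaabaabcab'
  #11 SA[11]=2  'bacccbaabaabcab'
  #12 SA[12]=13  'bcab'
  #13 SA[13]=14  'cab'
  #14 SA[14]=6  'cbaabaabcab'
  #15 SA[15]=5  'ccbaabaabcab'
  #16 SA[16]=4  'cccbaabaabcab'

[8, 11, 15, 9, 1, 12, 3, 16, 7, 10, 0, 2, 13, 14, 6, 5, 4]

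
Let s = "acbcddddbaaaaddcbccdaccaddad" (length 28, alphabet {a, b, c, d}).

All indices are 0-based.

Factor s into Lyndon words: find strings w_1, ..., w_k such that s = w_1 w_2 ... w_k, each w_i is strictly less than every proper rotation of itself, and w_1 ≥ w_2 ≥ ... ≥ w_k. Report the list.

emit factor 1: 'acbcddddb' (i=0, period=9)
emit factor 2: 'aaaaddcbccdaccaddad' (i=9, period=19)

["acbcddddb", "aaaaddcbccdaccaddad"]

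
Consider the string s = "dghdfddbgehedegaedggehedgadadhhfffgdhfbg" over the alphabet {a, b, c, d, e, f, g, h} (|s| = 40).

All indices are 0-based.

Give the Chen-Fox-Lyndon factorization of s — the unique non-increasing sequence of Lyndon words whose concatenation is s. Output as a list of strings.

emit factor 1: 'dgh' (i=0, period=3)
emit factor 2: 'df' (i=3, period=2)
emit factor 3: 'd' (i=5, period=1)
emit factor 4: 'd' (i=6, period=1)
emit factor 5: 'bgehedeg' (i=7, period=8)
emit factor 6: 'aedggehedg' (i=15, period=10)
emit factor 7: 'adadhhfffgdhfbg' (i=25, period=15)

["dgh", "df", "d", "d", "bgehedeg", "aedggehedg", "adadhhfffgdhfbg"]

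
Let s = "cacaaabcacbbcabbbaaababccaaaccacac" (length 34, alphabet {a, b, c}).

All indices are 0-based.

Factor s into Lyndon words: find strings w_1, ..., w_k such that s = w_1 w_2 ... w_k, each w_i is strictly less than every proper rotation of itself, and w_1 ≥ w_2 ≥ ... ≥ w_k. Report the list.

emit factor 1: 'c' (i=0, period=1)
emit factor 2: 'ac' (i=1, period=2)
emit factor 3: 'aaabcacbbcabbb' (i=3, period=14)
emit factor 4: 'aaababccaaaccacac' (i=17, period=17)

["c", "ac", "aaabcacbbcabbb", "aaababccaaaccacac"]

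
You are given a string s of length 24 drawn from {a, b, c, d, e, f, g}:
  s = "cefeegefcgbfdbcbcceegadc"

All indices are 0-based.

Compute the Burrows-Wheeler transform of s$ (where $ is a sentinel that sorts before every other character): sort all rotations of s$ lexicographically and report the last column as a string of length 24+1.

rank  rotation                   last
    0  $cefeegefcgbfdbcbcceegadc  c
    1  adc$cefeegefcgbfdbcbcceeg  g
    2  bcbcceegadc$cefeegefcgbfd  d
    3  bcceegadc$cefeegefcgbfdbc  c
    4  bfdbcbcceegadc$cefeegefcg  g
    5  c$cefeegefcgbfdbcbcceegad  d
    6  cbcceegadc$cefeegefcgbfdb  b
    7  cceegadc$cefeegefcgbfdbcb  b
    8  ceegadc$cefeegefcgbfdbcbc  c
    9  cefeegefcgbfdbcbcceegadc$  $
   10  cgbfdbcbcceegadc$cefeegef  f
   11  dbcbcceegadc$cefeegefcgbf  f
   12  dc$cefeegefcgbfdbcbcceega  a
   13  eegadc$cefeegefcgbfdbcbcc  c
   14  eegefcgbfdbcbcceegadc$cef  f
   15  efcgbfdbcbcceegadc$cefeeg  g
   16  efeegefcgbfdbcbcceegadc$c  c
   17  egadc$cefeegefcgbfdbcbcce  e
   18  egefcgbfdbcbcceegadc$cefe  e
   19  fcgbfdbcbcceegadc$cefeege  e
   20  fdbcbcceegadc$cefeegefcgb  b
   21  feegefcgbfdbcbcceegadc$ce  e
   22  gadc$cefeegefcgbfdbcbccee  e
   23  gbfdbcbcceegadc$cefeegefc  c
   24  gefcgbfdbcbcceegadc$cefee  e

cgdcgdbbc$ffacfgceeebeece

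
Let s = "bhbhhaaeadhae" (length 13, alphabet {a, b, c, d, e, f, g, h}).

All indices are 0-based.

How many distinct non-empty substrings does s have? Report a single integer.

80

rank | idx | suffix
   0 |   5 | aaeadhae
   1 |   8 | adhae
   2 |  11 | ae
   3 |   6 | aeadhae
   4 |   0 | bhbhhaaeadhae
   5 |   2 | bhhaaeadhae
   6 |   9 | dhae
   7 |  12 | e
   8 |   7 | eadhae
   9 |   4 | haaeadhae
  10 |  10 | hae
  11 |   1 | hbhhaaeadhae
  12 |   3 | hhaaeadhae

SA = [5, 8, 11, 6, 0, 2, 9, 12, 7, 4, 10, 1, 3]
[i] adj suffixes → lcp
  [1] 5/8 → 1 ('a')
  [2] 8/11 → 1 ('a')
  [3] 11/6 → 2 ('ae')
  [4] 6/0 → 0 ('')
  [5] 0/2 → 2 ('bh')
  [6] 2/9 → 0 ('')
  [7] 9/12 → 0 ('')
  [8] 12/7 → 1 ('e')
  [9] 7/4 → 0 ('')
  [10] 4/10 → 2 ('ha')
  [11] 10/1 → 1 ('h')
  [12] 1/3 → 1 ('h')

n(n+1)/2 = 13·14/2 = 91
Σ LCP = 0 + 1 + 1 + 2 + 0 + 2 + 0 + 0 + 1 + 0 + 2 + 1 + 1 = 11
distinct = 91 − 11 = 80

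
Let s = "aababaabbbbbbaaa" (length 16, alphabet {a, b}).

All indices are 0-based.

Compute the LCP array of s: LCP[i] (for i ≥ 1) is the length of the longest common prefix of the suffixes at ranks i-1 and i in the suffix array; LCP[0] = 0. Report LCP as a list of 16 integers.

sorted suffixes:
  #0 SA[0]=15  'a'
  #1 SA[1]=14  'aa'
  #2 SA[2]=13  'aaa'
  #3 SA[3]=0  'aababaabbbbbbaaa'
  #4 SA[4]=5  'aabbbbbbaaa'
  #5 SA[5]=3  'abaabbbbbbaaa'
  #6 SA[6]=1  'ababaabbbbbbaaa'
  #7 SA[7]=6  'abbbbbbaaa'
  #8 SA[8]=12  'baaa'
  #9 SA[9]=4  'baabbbbbbaaa'
  #10 SA[10]=2  'babaabbbbbbaaa'
  #11 SA[11]=11  'bbaaa'
  #12 SA[12]=10  'bbbaaa'
  #13 SA[13]=9  'bbbbaaa'
  #14 SA[14]=8  'bbbbbaaa'
  #15 SA[15]=7  'bbbbbbaaa'

SA = [15, 14, 13, 0, 5, 3, 1, 6, 12, 4, 2, 11, 10, 9, 8, 7]
[i] adj suffixes → lcp
  [1] 15/14 → 1 ('a')
  [2] 14/13 → 2 ('aa')
  [3] 13/0 → 2 ('aa')
  [4] 0/5 → 3 ('aab')
  [5] 5/3 → 1 ('a')
  [6] 3/1 → 3 ('aba')
  [7] 1/6 → 2 ('ab')
  [8] 6/12 → 0 ('')
  [9] 12/4 → 3 ('baa')
  [10] 4/2 → 2 ('ba')
  [11] 2/11 → 1 ('b')
  [12] 11/10 → 2 ('bb')
  [13] 10/9 → 3 ('bbb')
  [14] 9/8 → 4 ('bbbb')
  [15] 8/7 → 5 ('bbbbb')

[0, 1, 2, 2, 3, 1, 3, 2, 0, 3, 2, 1, 2, 3, 4, 5]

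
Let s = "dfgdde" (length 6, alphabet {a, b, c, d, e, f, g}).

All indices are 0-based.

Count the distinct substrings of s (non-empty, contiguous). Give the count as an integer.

sorted suffixes:
  #0 SA[0]=3  'dde'
  #1 SA[1]=4  'de'
  #2 SA[2]=0  'dfgdde'
  #3 SA[3]=5  'e'
  #4 SA[4]=1  'fgdde'
  #5 SA[5]=2  'gdde'

SA = [3, 4, 0, 5, 1, 2]
i: (SA[i-1],SA[i]) lcp shared
  1: (3,4) 1 'd'
  2: (4,0) 1 'd'
  3: (0,5) 0 ''
  4: (5,1) 0 ''
  5: (1,2) 0 ''

n(n+1)/2 = 6·7/2 = 21
Σ LCP = 0 + 1 + 1 + 0 + 0 + 0 = 2
distinct = 21 − 2 = 19

19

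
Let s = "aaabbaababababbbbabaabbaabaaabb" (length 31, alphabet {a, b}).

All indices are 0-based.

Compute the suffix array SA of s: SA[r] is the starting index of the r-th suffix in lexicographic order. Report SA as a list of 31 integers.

[26, 0, 23, 5, 27, 19, 1, 24, 17, 6, 8, 10, 28, 20, 2, 12, 30, 25, 22, 4, 18, 16, 7, 9, 11, 29, 21, 3, 15, 14, 13]

rank | idx | suffix
   0 |  26 | aaabb
   1 |   0 | aaabbaababababbbbabaabbaabaaabb
   2 |  23 | aabaaabb
   3 |   5 | aababababbbbabaabbaabaaabb
   4 |  27 | aabb
   5 |  19 | aabbaabaaabb
   6 |   1 | aabbaababababbbbabaabbaabaaabb
   7 |  24 | abaaabb
   8 |  17 | abaabbaabaaabb
   9 |   6 | ababababbbbabaabbaabaaabb
  10 |   8 | abababbbbabaabbaabaaabb
  11 |  10 | ababbbbabaabbaabaaabb
  12 |  28 | abb
  13 |  20 | abbaabaaabb
  14 |   2 | abbaababababbbbabaabbaabaaabb
  15 |  12 | abbbbabaabbaabaaabb
  16 |  30 | b
  17 |  25 | baaabb
  18 |  22 | baabaaabb
  19 |   4 | baababababbbbabaabbaabaaabb
  20 |  18 | baabbaabaaabb
  21 |  16 | babaabbaabaaabb
  22 |   7 | babababbbbabaabbaabaaabb
  23 |   9 | bababbbbabaabbaabaaabb
  24 |  11 | babbbbabaabbaabaaabb
  25 |  29 | bb
  26 |  21 | bbaabaaabb
  27 |   3 | bbaababababbbbabaabbaabaaabb
  28 |  15 | bbabaabbaabaaabb
  29 |  14 | bbbabaabbaabaaabb
  30 |  13 | bbbbabaabbaabaaabb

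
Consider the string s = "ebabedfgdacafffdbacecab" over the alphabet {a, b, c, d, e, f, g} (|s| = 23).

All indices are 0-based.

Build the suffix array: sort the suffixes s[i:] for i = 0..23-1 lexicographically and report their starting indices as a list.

rank | idx | suffix
   0 |  21 | ab
   1 |   2 | abedfgdacafffdbacecab
   2 |   9 | acafffdbacecab
   3 |  17 | acecab
   4 |  11 | afffdbacecab
   5 |  22 | b
   6 |   1 | babedfgdacafffdbacecab
   7 |  16 | bacecab
   8 |   3 | bedfgdacafffdbacecab
   9 |  20 | cab
  10 |  10 | cafffdbacecab
  11 |  18 | cecab
  12 |   8 | dacafffdbacecab
  13 |  15 | dbacecab
  14 |   5 | dfgdacafffdbacecab
  15 |   0 | ebabedfgdacafffdbacecab
  16 |  19 | ecab
  17 |   4 | edfgdacafffdbacecab
  18 |  14 | fdbacecab
  19 |  13 | ffdbacecab
  20 |  12 | fffdbacecab
  21 |   6 | fgdacafffdbacecab
  22 |   7 | gdacafffdbacecab

[21, 2, 9, 17, 11, 22, 1, 16, 3, 20, 10, 18, 8, 15, 5, 0, 19, 4, 14, 13, 12, 6, 7]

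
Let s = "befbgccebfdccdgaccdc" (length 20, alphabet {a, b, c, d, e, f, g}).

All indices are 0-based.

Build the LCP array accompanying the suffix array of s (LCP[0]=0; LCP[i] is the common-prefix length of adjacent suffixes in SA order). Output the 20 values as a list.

rank | idx | suffix
   0 |  15 | accdc
   1 |   0 | befbgccebfdccdgaccdc
   2 |   8 | bfdccdgaccdc
   3 |   3 | bgccebfdccdgaccdc
   4 |  19 | c
   5 |  16 | ccdc
   6 |  11 | ccdgaccdc
   7 |   5 | ccebfdccdgaccdc
   8 |  17 | cdc
   9 |  12 | cdgaccdc
  10 |   6 | cebfdccdgaccdc
  11 |  18 | dc
  12 |  10 | dccdgaccdc
  13 |  13 | dgaccdc
  14 |   7 | ebfdccdgaccdc
  15 |   1 | efbgccebfdccdgaccdc
  16 |   2 | fbgccebfdccdgaccdc
  17 |   9 | fdccdgaccdc
  18 |  14 | gaccdc
  19 |   4 | gccebfdccdgaccdc

SA = [15, 0, 8, 3, 19, 16, 11, 5, 17, 12, 6, 18, 10, 13, 7, 1, 2, 9, 14, 4]
i: (SA[i-1],SA[i]) lcp shared
  1: (15,0) 0 ''
  2: (0,8) 1 'b'
  3: (8,3) 1 'b'
  4: (3,19) 0 ''
  5: (19,16) 1 'c'
  6: (16,11) 3 'ccd'
  7: (11,5) 2 'cc'
  8: (5,17) 1 'c'
  9: (17,12) 2 'cd'
  10: (12,6) 1 'c'
  11: (6,18) 0 ''
  12: (18,10) 2 'dc'
  13: (10,13) 1 'd'
  14: (13,7) 0 ''
  15: (7,1) 1 'e'
  16: (1,2) 0 ''
  17: (2,9) 1 'f'
  18: (9,14) 0 ''
  19: (14,4) 1 'g'

[0, 0, 1, 1, 0, 1, 3, 2, 1, 2, 1, 0, 2, 1, 0, 1, 0, 1, 0, 1]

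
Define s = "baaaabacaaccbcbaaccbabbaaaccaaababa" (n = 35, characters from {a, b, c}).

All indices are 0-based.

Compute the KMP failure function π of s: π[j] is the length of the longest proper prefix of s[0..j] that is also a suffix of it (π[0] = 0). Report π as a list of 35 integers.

π[0] = 0
j=1 s[j]='a': π[1]=0 (border '')
j=2 s[j]='a': π[2]=0 (border '')
j=3 s[j]='a': π[3]=0 (border '')
j=4 s[j]='a': π[4]=0 (border '')
j=5 s[j]='b': π[5]=1 (border 'b')
j=6 s[j]='a': π[6]=2 (border 'ba')
j=7 s[j]='c': k: 2→0; π[7]=0 (border '')
j=8 s[j]='a': π[8]=0 (border '')
j=9 s[j]='a': π[9]=0 (border '')
j=10 s[j]='c': π[10]=0 (border '')
j=11 s[j]='c': π[11]=0 (border '')
j=12 s[j]='b': π[12]=1 (border 'b')
j=13 s[j]='c': k: 1→0; π[13]=0 (border '')
j=14 s[j]='b': π[14]=1 (border 'b')
j=15 s[j]='a': π[15]=2 (border 'ba')
j=16 s[j]='a': π[16]=3 (border 'baa')
j=17 s[j]='c': k: 3→0; π[17]=0 (border '')
j=18 s[j]='c': π[18]=0 (border '')
j=19 s[j]='b': π[19]=1 (border 'b')
j=20 s[j]='a': π[20]=2 (border 'ba')
j=21 s[j]='b': k: 2→0; π[21]=1 (border 'b')
j=22 s[j]='b': k: 1→0; π[22]=1 (border 'b')
j=23 s[j]='a': π[23]=2 (border 'ba')
j=24 s[j]='a': π[24]=3 (border 'baa')
j=25 s[j]='a': π[25]=4 (border 'baaa')
j=26 s[j]='c': k: 4→0; π[26]=0 (border '')
j=27 s[j]='c': π[27]=0 (border '')
j=28 s[j]='a': π[28]=0 (border '')
j=29 s[j]='a': π[29]=0 (border '')
j=30 s[j]='a': π[30]=0 (border '')
j=31 s[j]='b': π[31]=1 (border 'b')
j=32 s[j]='a': π[32]=2 (border 'ba')
j=33 s[j]='b': k: 2→0; π[33]=1 (border 'b')
j=34 s[j]='a': π[34]=2 (border 'ba')

[0, 0, 0, 0, 0, 1, 2, 0, 0, 0, 0, 0, 1, 0, 1, 2, 3, 0, 0, 1, 2, 1, 1, 2, 3, 4, 0, 0, 0, 0, 0, 1, 2, 1, 2]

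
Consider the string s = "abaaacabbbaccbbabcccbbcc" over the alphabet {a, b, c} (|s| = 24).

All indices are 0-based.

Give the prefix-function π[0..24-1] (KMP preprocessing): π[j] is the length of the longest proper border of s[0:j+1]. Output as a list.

π[0] = 0
j=1 s[j]='b': π[1]=0 (border '')
j=2 s[j]='a': π[2]=1 (border 'a')
j=3 s[j]='a': k: 1→0; π[3]=1 (border 'a')
j=4 s[j]='a': k: 1→0; π[4]=1 (border 'a')
j=5 s[j]='c': k: 1→0; π[5]=0 (border '')
j=6 s[j]='a': π[6]=1 (border 'a')
j=7 s[j]='b': π[7]=2 (border 'ab')
j=8 s[j]='b': k: 2→0; π[8]=0 (border '')
j=9 s[j]='b': π[9]=0 (border '')
j=10 s[j]='a': π[10]=1 (border 'a')
j=11 s[j]='c': k: 1→0; π[11]=0 (border '')
j=12 s[j]='c': π[12]=0 (border '')
j=13 s[j]='b': π[13]=0 (border '')
j=14 s[j]='b': π[14]=0 (border '')
j=15 s[j]='a': π[15]=1 (border 'a')
j=16 s[j]='b': π[16]=2 (border 'ab')
j=17 s[j]='c': k: 2→0; π[17]=0 (border '')
j=18 s[j]='c': π[18]=0 (border '')
j=19 s[j]='c': π[19]=0 (border '')
j=20 s[j]='b': π[20]=0 (border '')
j=21 s[j]='b': π[21]=0 (border '')
j=22 s[j]='c': π[22]=0 (border '')
j=23 s[j]='c': π[23]=0 (border '')

[0, 0, 1, 1, 1, 0, 1, 2, 0, 0, 1, 0, 0, 0, 0, 1, 2, 0, 0, 0, 0, 0, 0, 0]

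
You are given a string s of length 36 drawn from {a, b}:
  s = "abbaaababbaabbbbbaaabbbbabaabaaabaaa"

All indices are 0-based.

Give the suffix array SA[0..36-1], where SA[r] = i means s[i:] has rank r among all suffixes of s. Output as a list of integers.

[35, 34, 33, 29, 3, 17, 30, 26, 4, 18, 10, 31, 27, 24, 5, 0, 7, 19, 11, 32, 28, 2, 16, 25, 9, 23, 6, 1, 15, 8, 22, 14, 21, 13, 20, 12]

rank | idx | suffix
   0 |  35 | a
   1 |  34 | aa
   2 |  33 | aaa
   3 |  29 | aaabaaa
   4 |   3 | aaababbaabbbbbaaabbbbabaabaaabaaa
   5 |  17 | aaabbbbabaabaaabaaa
   6 |  30 | aabaaa
   7 |  26 | aabaaabaaa
   8 |   4 | aababbaabbbbbaaabbbbabaabaaabaaa
   9 |  18 | aabbbbabaabaaabaaa
  10 |  10 | aabbbbbaaabbbbabaabaaabaaa
  11 |  31 | abaaa
  12 |  27 | abaaabaaa
  13 |  24 | abaabaaabaaa
  14 |   5 | ababbaabbbbbaaabbbbabaabaaabaaa
  15 |   0 | abbaaababbaabbbbbaaabbbbabaabaaabaaa
  16 |   7 | abbaabbbbbaaabbbbabaabaaabaaa
  17 |  19 | abbbbabaabaaabaaa
  18 |  11 | abbbbbaaabbbbabaabaaabaaa
  19 |  32 | baaa
  20 |  28 | baaabaaa
  21 |   2 | baaababbaabbbbbaaabbbbabaabaaabaaa
  22 |  16 | baaabbbbabaabaaabaaa
  23 |  25 | baabaaabaaa
  24 |   9 | baabbbbbaaabbbbabaabaaabaaa
  25 |  23 | babaabaaabaaa
  26 |   6 | babbaabbbbbaaabbbbabaabaaabaaa
  27 |   1 | bbaaababbaabbbbbaaabbbbabaabaaabaaa
  28 |  15 | bbaaabbbbabaabaaabaaa
  29 |   8 | bbaabbbbbaaabbbbabaabaaabaaa
  30 |  22 | bbabaabaaabaaa
  31 |  14 | bbbaaabbbbabaabaaabaaa
  32 |  21 | bbbabaabaaabaaa
  33 |  13 | bbbbaaabbbbabaabaaabaaa
  34 |  20 | bbbbabaabaaabaaa
  35 |  12 | bbbbbaaabbbbabaabaaabaaa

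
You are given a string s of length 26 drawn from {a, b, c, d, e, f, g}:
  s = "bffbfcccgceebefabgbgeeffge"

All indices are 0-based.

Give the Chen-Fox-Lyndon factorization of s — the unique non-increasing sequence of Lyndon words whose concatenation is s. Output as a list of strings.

emit factor 1: 'bff' (i=0, period=3)
emit factor 2: 'bfcccgcee' (i=3, period=9)
emit factor 3: 'bef' (i=12, period=3)
emit factor 4: 'abgbgeeffge' (i=15, period=11)

["bff", "bfcccgcee", "bef", "abgbgeeffge"]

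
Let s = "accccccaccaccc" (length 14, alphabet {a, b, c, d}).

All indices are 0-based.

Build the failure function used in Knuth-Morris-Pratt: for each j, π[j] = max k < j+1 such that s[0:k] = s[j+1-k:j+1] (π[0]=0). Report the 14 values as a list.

[0, 0, 0, 0, 0, 0, 0, 1, 2, 3, 1, 2, 3, 4]

π[0] = 0
j=1 s[j]='c': π[1]=0 (border '')
j=2 s[j]='c': π[2]=0 (border '')
j=3 s[j]='c': π[3]=0 (border '')
j=4 s[j]='c': π[4]=0 (border '')
j=5 s[j]='c': π[5]=0 (border '')
j=6 s[j]='c': π[6]=0 (border '')
j=7 s[j]='a': π[7]=1 (border 'a')
j=8 s[j]='c': π[8]=2 (border 'ac')
j=9 s[j]='c': π[9]=3 (border 'acc')
j=10 s[j]='a': k: 3→0; π[10]=1 (border 'a')
j=11 s[j]='c': π[11]=2 (border 'ac')
j=12 s[j]='c': π[12]=3 (border 'acc')
j=13 s[j]='c': π[13]=4 (border 'accc')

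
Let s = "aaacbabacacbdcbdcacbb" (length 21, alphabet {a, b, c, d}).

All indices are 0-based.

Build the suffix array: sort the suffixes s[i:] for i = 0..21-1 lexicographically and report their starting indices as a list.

rank→(start, suffix):
  0 → (0, 'aaacbabacacbdcbdcacbb')
  1 → (1, 'aacbabacacbdcbdcacbb')
  2 → (5, 'abacacbdcbdcacbb')
  3 → (7, 'acacbdcbdcacbb')
  4 → (2, 'acbabacacbdcbdcacbb')
  5 → (17, 'acbb')
  6 → (9, 'acbdcbdcacbb')
  7 → (20, 'b')
  8 → (4, 'babacacbdcbdcacbb')
  9 → (6, 'bacacbdcbdcacbb')
  10 → (19, 'bb')
  11 → (14, 'bdcacbb')
  12 → (11, 'bdcbdcacbb')
  13 → (16, 'cacbb')
  14 → (8, 'cacbdcbdcacbb')
  15 → (3, 'cbabacacbdcbdcacbb')
  16 → (18, 'cbb')
  17 → (13, 'cbdcacbb')
  18 → (10, 'cbdcbdcacbb')
  19 → (15, 'dcacbb')
  20 → (12, 'dcbdcacbb')

[0, 1, 5, 7, 2, 17, 9, 20, 4, 6, 19, 14, 11, 16, 8, 3, 18, 13, 10, 15, 12]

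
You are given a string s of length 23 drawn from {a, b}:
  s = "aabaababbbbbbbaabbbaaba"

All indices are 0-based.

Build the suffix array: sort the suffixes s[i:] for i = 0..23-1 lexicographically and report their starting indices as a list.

rank→(start, suffix):
  0 → (22, 'a')
  1 → (19, 'aaba')
  2 → (0, 'aabaababbbbbbbaabbbaaba')
  3 → (3, 'aababbbbbbbaabbbaaba')
  4 → (14, 'aabbbaaba')
  5 → (20, 'aba')
  6 → (1, 'abaababbbbbbbaabbbaaba')
  7 → (4, 'ababbbbbbbaabbbaaba')
  8 → (15, 'abbbaaba')
  9 → (6, 'abbbbbbbaabbbaaba')
  10 → (21, 'ba')
  11 → (18, 'baaba')
  12 → (2, 'baababbbbbbbaabbbaaba')
  13 → (13, 'baabbbaaba')
  14 → (5, 'babbbbbbbaabbbaaba')
  15 → (17, 'bbaaba')
  16 → (12, 'bbaabbbaaba')
  17 → (16, 'bbbaaba')
  18 → (11, 'bbbaabbbaaba')
  19 → (10, 'bbbbaabbbaaba')
  20 → (9, 'bbbbbaabbbaaba')
  21 → (8, 'bbbbbbaabbbaaba')
  22 → (7, 'bbbbbbbaabbbaaba')

[22, 19, 0, 3, 14, 20, 1, 4, 15, 6, 21, 18, 2, 13, 5, 17, 12, 16, 11, 10, 9, 8, 7]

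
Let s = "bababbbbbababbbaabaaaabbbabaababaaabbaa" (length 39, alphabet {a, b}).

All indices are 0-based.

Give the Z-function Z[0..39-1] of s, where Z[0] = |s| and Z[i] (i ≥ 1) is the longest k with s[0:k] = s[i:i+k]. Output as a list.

[39, 0, 3, 0, 1, 1, 1, 1, 7, 0, 3, 0, 1, 1, 2, 0, 0, 2, 0, 0, 0, 0, 1, 1, 4, 0, 2, 0, 0, 4, 0, 2, 0, 0, 0, 1, 2, 0, 0]

Z[0]=39
i=1: outside box; Z[1]=0
i=2: outside box; Z[2]=3 extend→box=[2,5)
i=3: min(r-i=2, Z[1]=0)=0; Z[3]=0
i=4: min(r-i=1, Z[2]=3)=1; Z[4]=1
i=5: outside box; Z[5]=1 extend→box=[5,6)
i=6: outside box; Z[6]=1 extend→box=[6,7)
i=7: outside box; Z[7]=1 extend→box=[7,8)
i=8: outside box; Z[8]=7 extend→box=[8,15)
i=9: min(r-i=6, Z[1]=0)=0; Z[9]=0
i=10: min(r-i=5, Z[2]=3)=3; Z[10]=3
i=11: min(r-i=4, Z[3]=0)=0; Z[11]=0
i=12: min(r-i=3, Z[4]=1)=1; Z[12]=1
i=13: min(r-i=2, Z[5]=1)=1; Z[13]=1
i=14: min(r-i=1, Z[6]=1)=1; Z[14]=2 extend→box=[14,16)
i=15: min(r-i=1, Z[1]=0)=0; Z[15]=0
i=16: outside box; Z[16]=0
i=17: outside box; Z[17]=2 extend→box=[17,19)
i=18: min(r-i=1, Z[1]=0)=0; Z[18]=0
i=19: outside box; Z[19]=0
i=20: outside box; Z[20]=0
i=21: outside box; Z[21]=0
i=22: outside box; Z[22]=1 extend→box=[22,23)
i=23: outside box; Z[23]=1 extend→box=[23,24)
i=24: outside box; Z[24]=4 extend→box=[24,28)
i=25: min(r-i=3, Z[1]=0)=0; Z[25]=0
i=26: min(r-i=2, Z[2]=3)=2; Z[26]=2
i=27: min(r-i=1, Z[3]=0)=0; Z[27]=0
i=28: outside box; Z[28]=0
i=29: outside box; Z[29]=4 extend→box=[29,33)
i=30: min(r-i=3, Z[1]=0)=0; Z[30]=0
i=31: min(r-i=2, Z[2]=3)=2; Z[31]=2
i=32: min(r-i=1, Z[3]=0)=0; Z[32]=0
i=33: outside box; Z[33]=0
i=34: outside box; Z[34]=0
i=35: outside box; Z[35]=1 extend→box=[35,36)
i=36: outside box; Z[36]=2 extend→box=[36,38)
i=37: min(r-i=1, Z[1]=0)=0; Z[37]=0
i=38: outside box; Z[38]=0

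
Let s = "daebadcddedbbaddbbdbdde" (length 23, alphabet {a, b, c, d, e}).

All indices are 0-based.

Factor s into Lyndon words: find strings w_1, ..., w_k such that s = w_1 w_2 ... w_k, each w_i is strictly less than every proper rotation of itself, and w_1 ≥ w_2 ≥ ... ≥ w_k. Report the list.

["d", "aeb", "adcddedbbaddbbdbdde"]

emit factor 1: 'd' (i=0, period=1)
emit factor 2: 'aeb' (i=1, period=3)
emit factor 3: 'adcddedbbaddbbdbdde' (i=4, period=19)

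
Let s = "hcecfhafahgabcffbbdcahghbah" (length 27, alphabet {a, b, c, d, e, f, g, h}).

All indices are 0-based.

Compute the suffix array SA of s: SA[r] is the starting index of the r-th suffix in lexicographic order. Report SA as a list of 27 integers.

rank→(start, suffix):
  0 → (11, 'abcffbbdcahghbah')
  1 → (6, 'afahgabcffbbdcahghbah')
  2 → (25, 'ah')
  3 → (8, 'ahgabcffbbdcahghbah')
  4 → (20, 'ahghbah')
  5 → (24, 'bah')
  6 → (16, 'bbdcahghbah')
  7 → (12, 'bcffbbdcahghbah')
  8 → (17, 'bdcahghbah')
  9 → (19, 'cahghbah')
  10 → (1, 'cecfhafahgabcffbbdcahghbah')
  11 → (13, 'cffbbdcahghbah')
  12 → (3, 'cfhafahgabcffbbdcahghbah')
  13 → (18, 'dcahghbah')
  14 → (2, 'ecfhafahgabcffbbdcahghbah')
  15 → (7, 'fahgabcffbbdcahghbah')
  16 → (15, 'fbbdcahghbah')
  17 → (14, 'ffbbdcahghbah')
  18 → (4, 'fhafahgabcffbbdcahghbah')
  19 → (10, 'gabcffbbdcahghbah')
  20 → (22, 'ghbah')
  21 → (26, 'h')
  22 → (5, 'hafahgabcffbbdcahghbah')
  23 → (23, 'hbah')
  24 → (0, 'hcecfhafahgabcffbbdcahghbah')
  25 → (9, 'hgabcffbbdcahghbah')
  26 → (21, 'hghbah')

[11, 6, 25, 8, 20, 24, 16, 12, 17, 19, 1, 13, 3, 18, 2, 7, 15, 14, 4, 10, 22, 26, 5, 23, 0, 9, 21]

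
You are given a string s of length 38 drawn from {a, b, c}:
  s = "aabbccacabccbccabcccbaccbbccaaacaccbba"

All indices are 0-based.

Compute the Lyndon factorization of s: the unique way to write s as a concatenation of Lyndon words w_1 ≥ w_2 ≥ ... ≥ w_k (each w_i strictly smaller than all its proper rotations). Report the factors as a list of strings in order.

emit factor 1: 'aabbccacabccbccabcccbaccbbcc' (i=0, period=28)
emit factor 2: 'aaacaccbb' (i=28, period=9)
emit factor 3: 'a' (i=37, period=1)

["aabbccacabccbccabcccbaccbbcc", "aaacaccbb", "a"]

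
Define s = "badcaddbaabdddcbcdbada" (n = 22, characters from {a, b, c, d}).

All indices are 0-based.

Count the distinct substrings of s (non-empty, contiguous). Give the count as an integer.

rank→(start, suffix):
  0 → (21, 'a')
  1 → (8, 'aabdddcbcdbada')
  2 → (9, 'abdddcbcdbada')
  3 → (19, 'ada')
  4 → (1, 'adcaddbaabdddcbcdbada')
  5 → (4, 'addbaabdddcbcdbada')
  6 → (7, 'baabdddcbcdbada')
  7 → (18, 'bada')
  8 → (0, 'badcaddbaabdddcbcdbada')
  9 → (15, 'bcdbada')
  10 → (10, 'bdddcbcdbada')
  11 → (3, 'caddbaabdddcbcdbada')
  12 → (14, 'cbcdbada')
  13 → (16, 'cdbada')
  14 → (20, 'da')
  15 → (6, 'dbaabdddcbcdbada')
  16 → (17, 'dbada')
  17 → (2, 'dcaddbaabdddcbcdbada')
  18 → (13, 'dcbcdbada')
  19 → (5, 'ddbaabdddcbcdbada')
  20 → (12, 'ddcbcdbada')
  21 → (11, 'dddcbcdbada')

SA = [21, 8, 9, 19, 1, 4, 7, 18, 0, 15, 10, 3, 14, 16, 20, 6, 17, 2, 13, 5, 12, 11]
[i] adj suffixes → lcp
  [1] 21/8 → 1 ('a')
  [2] 8/9 → 1 ('a')
  [3] 9/19 → 1 ('a')
  [4] 19/1 → 2 ('ad')
  [5] 1/4 → 2 ('ad')
  [6] 4/7 → 0 ('')
  [7] 7/18 → 2 ('ba')
  [8] 18/0 → 3 ('bad')
  [9] 0/15 → 1 ('b')
  [10] 15/10 → 1 ('b')
  [11] 10/3 → 0 ('')
  [12] 3/14 → 1 ('c')
  [13] 14/16 → 1 ('c')
  [14] 16/20 → 0 ('')
  [15] 20/6 → 1 ('d')
  [16] 6/17 → 3 ('dba')
  [17] 17/2 → 1 ('d')
  [18] 2/13 → 2 ('dc')
  [19] 13/5 → 1 ('d')
  [20] 5/12 → 2 ('dd')
  [21] 12/11 → 2 ('dd')

n(n+1)/2 = 22·23/2 = 253
Σ LCP = 0 + 1 + 1 + 1 + 2 + 2 + 0 + 2 + 3 + 1 + 1 + 0 + 1 + 1 + 0 + 1 + 3 + 1 + 2 + 1 + 2 + 2 = 28
distinct = 253 − 28 = 225

225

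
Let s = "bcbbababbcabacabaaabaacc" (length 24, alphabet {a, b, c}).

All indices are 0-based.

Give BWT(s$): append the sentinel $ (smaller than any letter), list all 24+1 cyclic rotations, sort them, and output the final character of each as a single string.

rank  rotation                   last
    0  $bcbbababbcabacabaaabaacc  c
    1  aaabaacc$bcbbababbcabacab  b
    2  aabaacc$bcbbababbcabacaba  a
    3  aacc$bcbbababbcabacabaaab  b
    4  abaaabaacc$bcbbababbcabac  c
    5  abaacc$bcbbababbcabacabaa  a
    6  ababbcabacabaaabaacc$bcbb  b
    7  abacabaaabaacc$bcbbababbc  c
    8  abbcabacabaaabaacc$bcbbab  b
    9  acabaaabaacc$bcbbababbcab  b
   10  acc$bcbbababbcabacabaaaba  a
   11  baaabaacc$bcbbababbcabaca  a
   12  baacc$bcbbababbcabacabaaa  a
   13  bababbcabacabaaabaacc$bcb  b
   14  babbcabacabaaabaacc$bcbba  a
   15  bacabaaabaacc$bcbbababbca  a
   16  bbababbcabacabaaabaacc$bc  c
   17  bbcabacabaaabaacc$bcbbaba  a
   18  bcabacabaaabaacc$bcbbabab  b
   19  bcbbababbcabacabaaabaacc$  $
   20  c$bcbbababbcabacabaaabaac  c
   21  cabaaabaacc$bcbbababbcaba  a
   22  cabacabaaabaacc$bcbbababb  b
   23  cbbababbcabacabaaabaacc$b  b
   24  cc$bcbbababbcabacabaaabaa  a

cbabcabcbbaaabaacab$cabba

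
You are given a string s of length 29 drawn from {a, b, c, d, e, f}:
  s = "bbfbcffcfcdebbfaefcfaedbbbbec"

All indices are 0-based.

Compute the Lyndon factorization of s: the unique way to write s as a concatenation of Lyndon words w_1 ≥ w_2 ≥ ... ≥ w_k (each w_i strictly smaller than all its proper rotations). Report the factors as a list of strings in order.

emit factor 1: 'bbfbcffcfcde' (i=0, period=12)
emit factor 2: 'bbf' (i=12, period=3)
emit factor 3: 'aefcf' (i=15, period=5)
emit factor 4: 'aedbbbbec' (i=20, period=9)

["bbfbcffcfcde", "bbf", "aefcf", "aedbbbbec"]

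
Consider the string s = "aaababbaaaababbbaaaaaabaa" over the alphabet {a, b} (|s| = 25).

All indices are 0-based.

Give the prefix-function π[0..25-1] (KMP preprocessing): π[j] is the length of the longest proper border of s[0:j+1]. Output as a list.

π[0] = 0
j=1 s[j]='a': π[1]=1 (border 'a')
j=2 s[j]='a': π[2]=2 (border 'aa')
j=3 s[j]='b': k: 2→1→0; π[3]=0 (border '')
j=4 s[j]='a': π[4]=1 (border 'a')
j=5 s[j]='b': k: 1→0; π[5]=0 (border '')
j=6 s[j]='b': π[6]=0 (border '')
j=7 s[j]='a': π[7]=1 (border 'a')
j=8 s[j]='a': π[8]=2 (border 'aa')
j=9 s[j]='a': π[9]=3 (border 'aaa')
j=10 s[j]='a': k: 3→2; π[10]=3 (border 'aaa')
j=11 s[j]='b': π[11]=4 (border 'aaab')
j=12 s[j]='a': π[12]=5 (border 'aaaba')
j=13 s[j]='b': π[13]=6 (border 'aaabab')
j=14 s[j]='b': π[14]=7 (border 'aaababb')
j=15 s[j]='b': k: 7→0; π[15]=0 (border '')
j=16 s[j]='a': π[16]=1 (border 'a')
j=17 s[j]='a': π[17]=2 (border 'aa')
j=18 s[j]='a': π[18]=3 (border 'aaa')
j=19 s[j]='a': k: 3→2; π[19]=3 (border 'aaa')
j=20 s[j]='a': k: 3→2; π[20]=3 (border 'aaa')
j=21 s[j]='a': k: 3→2; π[21]=3 (border 'aaa')
j=22 s[j]='b': π[22]=4 (border 'aaab')
j=23 s[j]='a': π[23]=5 (border 'aaaba')
j=24 s[j]='a': k: 5→1; π[24]=2 (border 'aa')

[0, 1, 2, 0, 1, 0, 0, 1, 2, 3, 3, 4, 5, 6, 7, 0, 1, 2, 3, 3, 3, 3, 4, 5, 2]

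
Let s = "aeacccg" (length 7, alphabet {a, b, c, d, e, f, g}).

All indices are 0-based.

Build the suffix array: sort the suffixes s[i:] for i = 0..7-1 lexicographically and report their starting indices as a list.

[2, 0, 3, 4, 5, 1, 6]

sorted suffixes:
  #0 SA[0]=2  'acccg'
  #1 SA[1]=0  'aeacccg'
  #2 SA[2]=3  'cccg'
  #3 SA[3]=4  'ccg'
  #4 SA[4]=5  'cg'
  #5 SA[5]=1  'eacccg'
  #6 SA[6]=6  'g'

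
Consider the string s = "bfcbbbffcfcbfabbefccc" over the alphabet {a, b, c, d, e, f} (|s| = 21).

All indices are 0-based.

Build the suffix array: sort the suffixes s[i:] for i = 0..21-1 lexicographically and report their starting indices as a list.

rank→(start, suffix):
  0 → (13, 'abbefccc')
  1 → (3, 'bbbffcfcbfabbefccc')
  2 → (14, 'bbefccc')
  3 → (4, 'bbffcfcbfabbefccc')
  4 → (15, 'befccc')
  5 → (11, 'bfabbefccc')
  6 → (0, 'bfcbbbffcfcbfabbefccc')
  7 → (5, 'bffcfcbfabbefccc')
  8 → (20, 'c')
  9 → (2, 'cbbbffcfcbfabbefccc')
  10 → (10, 'cbfabbefccc')
  11 → (19, 'cc')
  12 → (18, 'ccc')
  13 → (8, 'cfcbfabbefccc')
  14 → (16, 'efccc')
  15 → (12, 'fabbefccc')
  16 → (1, 'fcbbbffcfcbfabbefccc')
  17 → (9, 'fcbfabbefccc')
  18 → (17, 'fccc')
  19 → (7, 'fcfcbfabbefccc')
  20 → (6, 'ffcfcbfabbefccc')

[13, 3, 14, 4, 15, 11, 0, 5, 20, 2, 10, 19, 18, 8, 16, 12, 1, 9, 17, 7, 6]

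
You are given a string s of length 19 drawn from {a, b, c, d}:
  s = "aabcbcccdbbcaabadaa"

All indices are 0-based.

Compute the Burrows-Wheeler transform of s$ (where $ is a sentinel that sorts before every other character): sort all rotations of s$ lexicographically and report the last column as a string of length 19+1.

aadc$aabadbacbbbccac

rank  rotation              last
    0  $aabcbcccdbbcaabadaa  a
    1  a$aabcbcccdbbcaabada  a
    2  aa$aabcbcccdbbcaabad  d
    3  aabadaa$aabcbcccdbbc  c
    4  aabcbcccdbbcaabadaa$  $
    5  abadaa$aabcbcccdbbca  a
    6  abcbcccdbbcaabadaa$a  a
    7  adaa$aabcbcccdbbcaab  b
    8  badaa$aabcbcccdbbcaa  a
    9  bbcaabadaa$aabcbcccd  d
   10  bcaabadaa$aabcbcccdb  b
   11  bcbcccdbbcaabadaa$aa  a
   12  bcccdbbcaabadaa$aabc  c
   13  caabadaa$aabcbcccdbb  b
   14  cbcccdbbcaabadaa$aab  b
   15  cccdbbcaabadaa$aabcb  b
   16  ccdbbcaabadaa$aabcbc  c
   17  cdbbcaabadaa$aabcbcc  c
   18  daa$aabcbcccdbbcaaba  a
   19  dbbcaabadaa$aabcbccc  c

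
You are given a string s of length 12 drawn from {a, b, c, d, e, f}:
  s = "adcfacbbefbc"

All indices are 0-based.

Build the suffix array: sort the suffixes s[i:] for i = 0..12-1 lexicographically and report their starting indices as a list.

sorted suffixes:
  #0 SA[0]=4  'acbbefbc'
  #1 SA[1]=0  'adcfacbbefbc'
  #2 SA[2]=6  'bbefbc'
  #3 SA[3]=10  'bc'
  #4 SA[4]=7  'befbc'
  #5 SA[5]=11  'c'
  #6 SA[6]=5  'cbbefbc'
  #7 SA[7]=2  'cfacbbefbc'
  #8 SA[8]=1  'dcfacbbefbc'
  #9 SA[9]=8  'efbc'
  #10 SA[10]=3  'facbbefbc'
  #11 SA[11]=9  'fbc'

[4, 0, 6, 10, 7, 11, 5, 2, 1, 8, 3, 9]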